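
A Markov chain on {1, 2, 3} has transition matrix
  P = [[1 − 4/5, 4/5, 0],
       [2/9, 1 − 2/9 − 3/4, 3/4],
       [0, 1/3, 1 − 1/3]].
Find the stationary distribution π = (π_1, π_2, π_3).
π = (10/127, 36/127, 81/127)

This is a birth-death chain on three states, which satisfies detailed balance: π_1 · P_{12} = π_2 · P_{21} and π_2 · P_{23} = π_3 · P_{32}.
From π_1 · 4/5 = π_2 · 2/9: π_2/π_1 = (4/5)/(2/9) = 18/5.
From π_2 · 3/4 = π_3 · 1/3: π_3/π_2 = (3/4)/(1/3) = 9/4.
Take π_1 proportional to 1; then unnormalized π = (1, 18/5, 81/10). Normalize by dividing by the sum 127/10:
  π = (10/127, 36/127, 81/127).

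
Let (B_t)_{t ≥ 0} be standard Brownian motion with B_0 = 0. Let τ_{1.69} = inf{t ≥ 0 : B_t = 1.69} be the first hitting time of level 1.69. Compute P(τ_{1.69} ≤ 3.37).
P(τ_{1.69} ≤ 3.37) = 2(1 − Φ(1.69/√3.37)) = 2(1 − Φ(0.9206)) ≈ 0.3573

By the reflection principle for standard BM, P(τ_b ≤ t) = 2 · P(B_t ≥ b). Since B_t ~ N(0, t), P(B_t ≥ 1.69) = 1 − Φ(1.69/√t) = 1 − Φ(1.69/√3.37) = 1 − Φ(0.9206) ≈ 0.17863. Doubling: P(τ_{1.69} ≤ 3.37) ≈ 2 · 0.17863 = 0.35726 ≈ 0.3573.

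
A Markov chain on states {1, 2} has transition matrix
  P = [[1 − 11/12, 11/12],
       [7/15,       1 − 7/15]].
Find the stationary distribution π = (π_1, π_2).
π_1 = 28/83, π_2 = 55/83

Solve πP = π with π_1 + π_2 = 1. From πP = π: π_1 · (1 − 11/12) + π_2 · 7/15 = π_1 ⇒ π_2 · 7/15 = π_1 · 11/12 ⇒ π_2/π_1 = (11/12)/(7/15) = 55/28. Together with π_1 + π_2 = 1:
  π_1 = (7/15)/(11/12 + 7/15) = (7/15)/(83/60) = 28/83,
  π_2 = (11/12)/(11/12 + 7/15) = (11/12)/(83/60) = 55/83.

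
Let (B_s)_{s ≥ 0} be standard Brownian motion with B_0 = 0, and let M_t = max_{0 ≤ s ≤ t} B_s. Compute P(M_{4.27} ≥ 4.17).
P(M_{4.27} ≥ 4.17) = 2·P(B_{4.27} ≥ 4.17) = 2(1 − Φ(4.17/√4.27)) ≈ 0.0436

By the reflection principle for Brownian motion, P(M_t ≥ a) = 2 · P(B_t ≥ a) for a ≥ 0. Since B_t ~ N(0, t), P(B_t ≥ 4.17) = 1 − Φ(4.17/√t) = 1 − Φ(4.17/√4.27) = 1 − Φ(2.0180). So
  P(M_{4.27} ≥ 4.17) = 2(1 − Φ(2.0180)) ≈ 0.0436.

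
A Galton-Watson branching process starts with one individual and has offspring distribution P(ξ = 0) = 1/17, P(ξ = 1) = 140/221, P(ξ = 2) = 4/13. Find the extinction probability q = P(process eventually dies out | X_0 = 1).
q = 13/68

The pgf is f(s) = 1/17 + 140/221·s + 4/13·s². The extinction probability q is the smallest fixed point of f in [0, 1]. Setting s = f(s):
  4/13·s² + (140/221 − 1)·s + 1/17 = 0
  4/13·s² − (1/17 + 4/13)·s + 1/17 = 0
which factors as (s − 1)·(4/13·s − 1/17) = 0, giving roots s = 1 and s = (1/17)/(4/13) = 13/68.
Mean offspring μ = 140/221 + 2·4/13 = 276/221 > 1 (supercritical), so q < 1. The extinction probability is the smaller root: q = (1/17)/(4/13) = 13/68.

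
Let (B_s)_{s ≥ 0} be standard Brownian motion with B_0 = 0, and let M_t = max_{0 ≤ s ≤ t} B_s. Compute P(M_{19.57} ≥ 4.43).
P(M_{19.57} ≥ 4.43) = 2·P(B_{19.57} ≥ 4.43) = 2(1 − Φ(4.43/√19.57)) ≈ 0.3166

By the reflection principle for Brownian motion, P(M_t ≥ a) = 2 · P(B_t ≥ a) for a ≥ 0. Since B_t ~ N(0, t), P(B_t ≥ 4.43) = 1 − Φ(4.43/√t) = 1 − Φ(4.43/√19.57) = 1 − Φ(1.0014). So
  P(M_{19.57} ≥ 4.43) = 2(1 − Φ(1.0014)) ≈ 0.3166.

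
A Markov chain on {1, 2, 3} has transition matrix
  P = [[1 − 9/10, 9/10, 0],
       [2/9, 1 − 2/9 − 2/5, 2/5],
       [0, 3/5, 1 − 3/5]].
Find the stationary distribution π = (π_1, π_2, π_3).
π = (4/31, 81/155, 54/155)

This is a birth-death chain on three states, which satisfies detailed balance: π_1 · P_{12} = π_2 · P_{21} and π_2 · P_{23} = π_3 · P_{32}.
From π_1 · 9/10 = π_2 · 2/9: π_2/π_1 = (9/10)/(2/9) = 81/20.
From π_2 · 2/5 = π_3 · 3/5: π_3/π_2 = (2/5)/(3/5) = 2/3.
Take π_1 proportional to 1; then unnormalized π = (1, 81/20, 27/10). Normalize by dividing by the sum 31/4:
  π = (4/31, 81/155, 54/155).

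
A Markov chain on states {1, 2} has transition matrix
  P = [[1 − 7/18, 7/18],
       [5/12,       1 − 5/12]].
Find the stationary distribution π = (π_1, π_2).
π_1 = 15/29, π_2 = 14/29

Solve πP = π with π_1 + π_2 = 1. From πP = π: π_1 · (1 − 7/18) + π_2 · 5/12 = π_1 ⇒ π_2 · 5/12 = π_1 · 7/18 ⇒ π_2/π_1 = (7/18)/(5/12) = 14/15. Together with π_1 + π_2 = 1:
  π_1 = (5/12)/(7/18 + 5/12) = (5/12)/(29/36) = 15/29,
  π_2 = (7/18)/(7/18 + 5/12) = (7/18)/(29/36) = 14/29.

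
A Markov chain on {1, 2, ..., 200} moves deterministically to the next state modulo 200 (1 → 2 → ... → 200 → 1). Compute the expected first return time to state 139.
E[T_139 | X_0 = 139] = 200

The chain cycles deterministically, so starting at state 139 it returns in exactly 200 steps. Equivalently, the stationary distribution is uniform π_j = 1/200 for every state j, so by Kac's formula E[T_139] = 1/π_139 = 200.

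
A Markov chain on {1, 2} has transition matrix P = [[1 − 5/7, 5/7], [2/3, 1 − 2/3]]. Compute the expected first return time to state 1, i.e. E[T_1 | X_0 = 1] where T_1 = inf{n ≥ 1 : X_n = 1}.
E[T_1 | X_0 = 1] = 1/π_1 = 29/14

For an irreducible recurrent Markov chain with stationary distribution π, E[T_i | X_0 = i] = 1/π_i (Kac's formula). Here π_1 = (2/3)/(5/7 + 2/3) = (2/3)/(29/21) = 14/29, so E[T_1 | X_0 = 1] = 1/π_1 = (5/7 + 2/3)/(2/3) = (29/21)/(2/3) = 29/14.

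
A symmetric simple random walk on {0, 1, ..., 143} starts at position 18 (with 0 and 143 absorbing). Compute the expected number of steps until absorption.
E[τ | X_0 = 18] = 2250

Let v_k = E[τ | X_0 = k]. Boundary: v_0 = v_143 = 0. Recurrence: v_k = 1 + (v_{k-1} + v_{k+1})/2 for 1 ≤ k ≤ 142. The particular solution to v_k − (v_{k-1} + v_{k+1})/2 = 1 is v_k = −k^2. Adding homogeneous solution A + B k and matching boundaries gives v_k = k (143 − k). Substituting k = 18: v_18 = 18 · 125 = 2250.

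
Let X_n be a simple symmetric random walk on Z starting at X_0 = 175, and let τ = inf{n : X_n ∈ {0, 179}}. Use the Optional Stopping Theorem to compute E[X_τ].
E[X_τ] = 175

X_n is a martingale and τ is a bounded-mean stopping time (indeed τ is finite a.s. with bounded expectation since the walk is in a bounded region). By the OST, E[X_τ] = E[X_0] = 175. Equivalently: E[X_τ] = 179 · P(hit 179 first) + 0 · P(hit 0 first) = 179 · (175/179) = 175.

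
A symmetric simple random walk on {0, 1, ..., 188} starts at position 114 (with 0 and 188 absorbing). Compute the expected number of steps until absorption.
E[τ | X_0 = 114] = 8436

Let v_k = E[τ | X_0 = k]. Boundary: v_0 = v_188 = 0. Recurrence: v_k = 1 + (v_{k-1} + v_{k+1})/2 for 1 ≤ k ≤ 187. The particular solution to v_k − (v_{k-1} + v_{k+1})/2 = 1 is v_k = −k^2. Adding homogeneous solution A + B k and matching boundaries gives v_k = k (188 − k). Substituting k = 114: v_114 = 114 · 74 = 8436.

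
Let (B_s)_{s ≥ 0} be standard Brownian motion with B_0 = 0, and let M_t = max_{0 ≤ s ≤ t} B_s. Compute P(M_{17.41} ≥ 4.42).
P(M_{17.41} ≥ 4.42) = 2·P(B_{17.41} ≥ 4.42) = 2(1 − Φ(4.42/√17.41)) ≈ 0.2895

By the reflection principle for Brownian motion, P(M_t ≥ a) = 2 · P(B_t ≥ a) for a ≥ 0. Since B_t ~ N(0, t), P(B_t ≥ 4.42) = 1 − Φ(4.42/√t) = 1 − Φ(4.42/√17.41) = 1 − Φ(1.0593). So
  P(M_{17.41} ≥ 4.42) = 2(1 − Φ(1.0593)) ≈ 0.2895.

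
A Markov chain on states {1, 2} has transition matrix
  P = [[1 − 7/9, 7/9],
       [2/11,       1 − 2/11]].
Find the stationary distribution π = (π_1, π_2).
π_1 = 18/95, π_2 = 77/95

Solve πP = π with π_1 + π_2 = 1. From πP = π: π_1 · (1 − 7/9) + π_2 · 2/11 = π_1 ⇒ π_2 · 2/11 = π_1 · 7/9 ⇒ π_2/π_1 = (7/9)/(2/11) = 77/18. Together with π_1 + π_2 = 1:
  π_1 = (2/11)/(7/9 + 2/11) = (2/11)/(95/99) = 18/95,
  π_2 = (7/9)/(7/9 + 2/11) = (7/9)/(95/99) = 77/95.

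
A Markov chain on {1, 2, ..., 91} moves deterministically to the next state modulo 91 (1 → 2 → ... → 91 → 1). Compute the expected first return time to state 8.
E[T_8 | X_0 = 8] = 91

The chain cycles deterministically, so starting at state 8 it returns in exactly 91 steps. Equivalently, the stationary distribution is uniform π_j = 1/91 for every state j, so by Kac's formula E[T_8] = 1/π_8 = 91.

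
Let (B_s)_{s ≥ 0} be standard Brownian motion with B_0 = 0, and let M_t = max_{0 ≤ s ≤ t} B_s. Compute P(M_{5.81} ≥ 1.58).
P(M_{5.81} ≥ 1.58) = 2·P(B_{5.81} ≥ 1.58) = 2(1 − Φ(1.58/√5.81)) ≈ 0.5121

By the reflection principle for Brownian motion, P(M_t ≥ a) = 2 · P(B_t ≥ a) for a ≥ 0. Since B_t ~ N(0, t), P(B_t ≥ 1.58) = 1 − Φ(1.58/√t) = 1 − Φ(1.58/√5.81) = 1 − Φ(0.6555). So
  P(M_{5.81} ≥ 1.58) = 2(1 − Φ(0.6555)) ≈ 0.5121.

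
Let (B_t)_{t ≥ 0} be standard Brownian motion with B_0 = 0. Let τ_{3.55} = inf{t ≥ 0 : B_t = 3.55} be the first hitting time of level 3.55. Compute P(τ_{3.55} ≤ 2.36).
P(τ_{3.55} ≤ 2.36) = 2(1 − Φ(3.55/√2.36)) = 2(1 − Φ(2.3109)) ≈ 0.0208

By the reflection principle for standard BM, P(τ_b ≤ t) = 2 · P(B_t ≥ b). Since B_t ~ N(0, t), P(B_t ≥ 3.55) = 1 − Φ(3.55/√t) = 1 − Φ(3.55/√2.36) = 1 − Φ(2.3109) ≈ 0.01042. Doubling: P(τ_{3.55} ≤ 2.36) ≈ 2 · 0.01042 = 0.02084 ≈ 0.0208.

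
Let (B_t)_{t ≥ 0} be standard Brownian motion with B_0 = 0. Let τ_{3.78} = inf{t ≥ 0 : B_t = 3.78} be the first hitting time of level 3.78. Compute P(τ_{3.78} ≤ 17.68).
P(τ_{3.78} ≤ 17.68) = 2(1 − Φ(3.78/√17.68)) = 2(1 − Φ(0.8990)) ≈ 0.3687

By the reflection principle for standard BM, P(τ_b ≤ t) = 2 · P(B_t ≥ b). Since B_t ~ N(0, t), P(B_t ≥ 3.78) = 1 − Φ(3.78/√t) = 1 − Φ(3.78/√17.68) = 1 − Φ(0.8990) ≈ 0.18433. Doubling: P(τ_{3.78} ≤ 17.68) ≈ 2 · 0.18433 = 0.36866 ≈ 0.3687.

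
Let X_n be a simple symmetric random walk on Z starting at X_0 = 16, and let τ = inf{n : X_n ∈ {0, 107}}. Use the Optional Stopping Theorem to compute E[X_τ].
E[X_τ] = 16

X_n is a martingale and τ is a bounded-mean stopping time (indeed τ is finite a.s. with bounded expectation since the walk is in a bounded region). By the OST, E[X_τ] = E[X_0] = 16. Equivalently: E[X_τ] = 107 · P(hit 107 first) + 0 · P(hit 0 first) = 107 · (16/107) = 16.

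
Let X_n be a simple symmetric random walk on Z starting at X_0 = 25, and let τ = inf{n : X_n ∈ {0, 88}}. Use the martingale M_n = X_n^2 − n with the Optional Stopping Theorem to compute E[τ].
E[τ] = 1575

M_n = X_n^2 − n is a martingale (since E[X_{n+1}^2 | F_n] = X_n^2 + 1). By OST (τ has finite mean in a bounded region), E[M_τ] = E[M_0] = X_0^2 − 0 = 25^2 = 625. Also E[M_τ] = E[X_τ^2] − E[τ]. The walk exits at 0 or 88, with P(hit 88 first) = 25/88, so E[X_τ^2] = 88^2 · 25/88 + 0 = 2200. Thus E[τ] = E[X_τ^2] − E[M_τ] = 2200 − 625 = 1575 = 25(88 − 25) = 1575.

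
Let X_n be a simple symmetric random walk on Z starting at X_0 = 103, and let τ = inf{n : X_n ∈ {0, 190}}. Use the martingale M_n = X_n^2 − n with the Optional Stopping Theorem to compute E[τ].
E[τ] = 8961

M_n = X_n^2 − n is a martingale (since E[X_{n+1}^2 | F_n] = X_n^2 + 1). By OST (τ has finite mean in a bounded region), E[M_τ] = E[M_0] = X_0^2 − 0 = 103^2 = 10609. Also E[M_τ] = E[X_τ^2] − E[τ]. The walk exits at 0 or 190, with P(hit 190 first) = 103/190, so E[X_τ^2] = 190^2 · 103/190 + 0 = 19570. Thus E[τ] = E[X_τ^2] − E[M_τ] = 19570 − 10609 = 8961 = 103(190 − 103) = 8961.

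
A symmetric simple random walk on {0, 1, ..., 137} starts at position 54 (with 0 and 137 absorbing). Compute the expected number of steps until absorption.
E[τ | X_0 = 54] = 4482

Let v_k = E[τ | X_0 = k]. Boundary: v_0 = v_137 = 0. Recurrence: v_k = 1 + (v_{k-1} + v_{k+1})/2 for 1 ≤ k ≤ 136. The particular solution to v_k − (v_{k-1} + v_{k+1})/2 = 1 is v_k = −k^2. Adding homogeneous solution A + B k and matching boundaries gives v_k = k (137 − k). Substituting k = 54: v_54 = 54 · 83 = 4482.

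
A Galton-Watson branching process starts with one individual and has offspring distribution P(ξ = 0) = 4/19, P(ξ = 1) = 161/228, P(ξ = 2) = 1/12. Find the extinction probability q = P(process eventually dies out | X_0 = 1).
q = 1

Mean offspring μ = 0·4/19 + 1·161/228 + 2·1/12 = 199/228 ≤ 1. For μ ≤ 1 with offspring not concentrated at 1, the Galton-Watson process goes extinct almost surely, so q = 1.
(Algebraic check: The pgf is f(s) = 4/19 + 161/228·s + 1/12·s². The extinction probability q is the smallest fixed point of f in [0, 1]. Setting s = f(s):
  1/12·s² + (161/228 − 1)·s + 4/19 = 0
  1/12·s² − (4/19 + 1/12)·s + 4/19 = 0
which factors as (s − 1)·(1/12·s − 4/19) = 0, giving roots s = 1 and s = (4/19)/(1/12) = 48/19. Since 48/19 ≥ 1, the smallest root in [0, 1] is s = 1.)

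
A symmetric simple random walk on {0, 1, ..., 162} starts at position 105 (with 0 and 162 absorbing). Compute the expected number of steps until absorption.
E[τ | X_0 = 105] = 5985

Let v_k = E[τ | X_0 = k]. Boundary: v_0 = v_162 = 0. Recurrence: v_k = 1 + (v_{k-1} + v_{k+1})/2 for 1 ≤ k ≤ 161. The particular solution to v_k − (v_{k-1} + v_{k+1})/2 = 1 is v_k = −k^2. Adding homogeneous solution A + B k and matching boundaries gives v_k = k (162 − k). Substituting k = 105: v_105 = 105 · 57 = 5985.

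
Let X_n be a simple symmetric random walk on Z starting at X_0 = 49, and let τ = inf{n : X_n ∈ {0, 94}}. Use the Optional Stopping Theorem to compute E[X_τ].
E[X_τ] = 49

X_n is a martingale and τ is a bounded-mean stopping time (indeed τ is finite a.s. with bounded expectation since the walk is in a bounded region). By the OST, E[X_τ] = E[X_0] = 49. Equivalently: E[X_τ] = 94 · P(hit 94 first) + 0 · P(hit 0 first) = 94 · (49/94) = 49.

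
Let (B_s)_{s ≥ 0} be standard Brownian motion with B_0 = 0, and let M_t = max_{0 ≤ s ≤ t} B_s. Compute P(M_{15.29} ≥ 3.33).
P(M_{15.29} ≥ 3.33) = 2·P(B_{15.29} ≥ 3.33) = 2(1 − Φ(3.33/√15.29)) ≈ 0.3944

By the reflection principle for Brownian motion, P(M_t ≥ a) = 2 · P(B_t ≥ a) for a ≥ 0. Since B_t ~ N(0, t), P(B_t ≥ 3.33) = 1 − Φ(3.33/√t) = 1 − Φ(3.33/√15.29) = 1 − Φ(0.8516). So
  P(M_{15.29} ≥ 3.33) = 2(1 − Φ(0.8516)) ≈ 0.3944.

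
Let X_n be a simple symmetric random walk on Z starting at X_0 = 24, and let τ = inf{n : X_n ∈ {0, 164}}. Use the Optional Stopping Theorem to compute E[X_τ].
E[X_τ] = 24

X_n is a martingale and τ is a bounded-mean stopping time (indeed τ is finite a.s. with bounded expectation since the walk is in a bounded region). By the OST, E[X_τ] = E[X_0] = 24. Equivalently: E[X_τ] = 164 · P(hit 164 first) + 0 · P(hit 0 first) = 164 · (24/164) = 24.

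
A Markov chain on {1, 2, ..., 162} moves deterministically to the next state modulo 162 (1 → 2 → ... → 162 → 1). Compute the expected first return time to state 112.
E[T_112 | X_0 = 112] = 162

The chain cycles deterministically, so starting at state 112 it returns in exactly 162 steps. Equivalently, the stationary distribution is uniform π_j = 1/162 for every state j, so by Kac's formula E[T_112] = 1/π_112 = 162.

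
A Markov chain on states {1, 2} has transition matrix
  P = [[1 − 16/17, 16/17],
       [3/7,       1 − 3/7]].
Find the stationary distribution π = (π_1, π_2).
π_1 = 51/163, π_2 = 112/163

Solve πP = π with π_1 + π_2 = 1. From πP = π: π_1 · (1 − 16/17) + π_2 · 3/7 = π_1 ⇒ π_2 · 3/7 = π_1 · 16/17 ⇒ π_2/π_1 = (16/17)/(3/7) = 112/51. Together with π_1 + π_2 = 1:
  π_1 = (3/7)/(16/17 + 3/7) = (3/7)/(163/119) = 51/163,
  π_2 = (16/17)/(16/17 + 3/7) = (16/17)/(163/119) = 112/163.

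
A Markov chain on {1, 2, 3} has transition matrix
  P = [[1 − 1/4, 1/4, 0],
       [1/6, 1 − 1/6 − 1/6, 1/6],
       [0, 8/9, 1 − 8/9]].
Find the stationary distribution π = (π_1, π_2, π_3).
π = (32/89, 48/89, 9/89)

This is a birth-death chain on three states, which satisfies detailed balance: π_1 · P_{12} = π_2 · P_{21} and π_2 · P_{23} = π_3 · P_{32}.
From π_1 · 1/4 = π_2 · 1/6: π_2/π_1 = (1/4)/(1/6) = 3/2.
From π_2 · 1/6 = π_3 · 8/9: π_3/π_2 = (1/6)/(8/9) = 3/16.
Take π_1 proportional to 1; then unnormalized π = (1, 3/2, 9/32). Normalize by dividing by the sum 89/32:
  π = (32/89, 48/89, 9/89).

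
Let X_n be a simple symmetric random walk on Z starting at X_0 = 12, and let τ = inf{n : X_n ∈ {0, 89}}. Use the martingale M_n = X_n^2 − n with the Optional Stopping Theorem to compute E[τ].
E[τ] = 924

M_n = X_n^2 − n is a martingale (since E[X_{n+1}^2 | F_n] = X_n^2 + 1). By OST (τ has finite mean in a bounded region), E[M_τ] = E[M_0] = X_0^2 − 0 = 12^2 = 144. Also E[M_τ] = E[X_τ^2] − E[τ]. The walk exits at 0 or 89, with P(hit 89 first) = 12/89, so E[X_τ^2] = 89^2 · 12/89 + 0 = 1068. Thus E[τ] = E[X_τ^2] − E[M_τ] = 1068 − 144 = 924 = 12(89 − 12) = 924.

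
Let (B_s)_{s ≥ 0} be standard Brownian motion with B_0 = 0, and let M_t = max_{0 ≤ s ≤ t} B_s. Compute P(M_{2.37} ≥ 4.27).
P(M_{2.37} ≥ 4.27) = 2·P(B_{2.37} ≥ 4.27) = 2(1 − Φ(4.27/√2.37)) ≈ 0.0055

By the reflection principle for Brownian motion, P(M_t ≥ a) = 2 · P(B_t ≥ a) for a ≥ 0. Since B_t ~ N(0, t), P(B_t ≥ 4.27) = 1 − Φ(4.27/√t) = 1 − Φ(4.27/√2.37) = 1 − Φ(2.7737). So
  P(M_{2.37} ≥ 4.27) = 2(1 − Φ(2.7737)) ≈ 0.0055.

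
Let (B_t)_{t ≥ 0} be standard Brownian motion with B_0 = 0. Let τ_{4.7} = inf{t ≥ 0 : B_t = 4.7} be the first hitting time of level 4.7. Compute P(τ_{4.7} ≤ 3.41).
P(τ_{4.7} ≤ 3.41) = 2(1 − Φ(4.7/√3.41)) = 2(1 − Φ(2.5452)) ≈ 0.0109

By the reflection principle for standard BM, P(τ_b ≤ t) = 2 · P(B_t ≥ b). Since B_t ~ N(0, t), P(B_t ≥ 4.7) = 1 − Φ(4.7/√t) = 1 − Φ(4.7/√3.41) = 1 − Φ(2.5452) ≈ 0.00546. Doubling: P(τ_{4.7} ≤ 3.41) ≈ 2 · 0.00546 = 0.01092 ≈ 0.0109.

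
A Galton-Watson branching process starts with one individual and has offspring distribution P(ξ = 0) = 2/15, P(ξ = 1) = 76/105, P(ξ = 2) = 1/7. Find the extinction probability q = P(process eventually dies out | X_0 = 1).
q = 14/15

The pgf is f(s) = 2/15 + 76/105·s + 1/7·s². The extinction probability q is the smallest fixed point of f in [0, 1]. Setting s = f(s):
  1/7·s² + (76/105 − 1)·s + 2/15 = 0
  1/7·s² − (2/15 + 1/7)·s + 2/15 = 0
which factors as (s − 1)·(1/7·s − 2/15) = 0, giving roots s = 1 and s = (2/15)/(1/7) = 14/15.
Mean offspring μ = 76/105 + 2·1/7 = 106/105 > 1 (supercritical), so q < 1. The extinction probability is the smaller root: q = (2/15)/(1/7) = 14/15.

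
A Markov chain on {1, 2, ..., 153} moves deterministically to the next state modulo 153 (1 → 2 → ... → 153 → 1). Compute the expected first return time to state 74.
E[T_74 | X_0 = 74] = 153

The chain cycles deterministically, so starting at state 74 it returns in exactly 153 steps. Equivalently, the stationary distribution is uniform π_j = 1/153 for every state j, so by Kac's formula E[T_74] = 1/π_74 = 153.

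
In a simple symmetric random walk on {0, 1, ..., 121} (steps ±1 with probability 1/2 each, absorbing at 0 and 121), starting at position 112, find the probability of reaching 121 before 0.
P(hit 121 before 0) = 112/121

Let u_k = P(hit 121 before 0 | start at k). Then u_0 = 0, u_121 = 1, and u_k = u_{k-1}/2 + u_{k+1}/2 for 1 ≤ k ≤ 120. This harmonic recurrence is solved by u_k = k/121, giving u_112 = 112/121.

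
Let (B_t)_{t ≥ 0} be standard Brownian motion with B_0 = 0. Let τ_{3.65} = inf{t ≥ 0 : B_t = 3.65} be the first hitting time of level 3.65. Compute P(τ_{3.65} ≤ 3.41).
P(τ_{3.65} ≤ 3.41) = 2(1 − Φ(3.65/√3.41)) = 2(1 − Φ(1.9766)) ≈ 0.0481

By the reflection principle for standard BM, P(τ_b ≤ t) = 2 · P(B_t ≥ b). Since B_t ~ N(0, t), P(B_t ≥ 3.65) = 1 − Φ(3.65/√t) = 1 − Φ(3.65/√3.41) = 1 − Φ(1.9766) ≈ 0.02404. Doubling: P(τ_{3.65} ≤ 3.41) ≈ 2 · 0.02404 = 0.04808 ≈ 0.0481.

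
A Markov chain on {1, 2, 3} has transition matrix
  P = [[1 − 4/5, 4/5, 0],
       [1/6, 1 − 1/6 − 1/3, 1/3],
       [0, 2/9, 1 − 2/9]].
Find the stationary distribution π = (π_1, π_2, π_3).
π = (1/13, 24/65, 36/65)

This is a birth-death chain on three states, which satisfies detailed balance: π_1 · P_{12} = π_2 · P_{21} and π_2 · P_{23} = π_3 · P_{32}.
From π_1 · 4/5 = π_2 · 1/6: π_2/π_1 = (4/5)/(1/6) = 24/5.
From π_2 · 1/3 = π_3 · 2/9: π_3/π_2 = (1/3)/(2/9) = 3/2.
Take π_1 proportional to 1; then unnormalized π = (1, 24/5, 36/5). Normalize by dividing by the sum 13:
  π = (1/13, 24/65, 36/65).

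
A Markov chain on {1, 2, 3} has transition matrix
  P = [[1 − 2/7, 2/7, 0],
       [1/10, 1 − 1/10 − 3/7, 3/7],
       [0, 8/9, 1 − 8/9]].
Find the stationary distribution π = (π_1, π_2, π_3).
π = (98/513, 280/513, 5/19)

This is a birth-death chain on three states, which satisfies detailed balance: π_1 · P_{12} = π_2 · P_{21} and π_2 · P_{23} = π_3 · P_{32}.
From π_1 · 2/7 = π_2 · 1/10: π_2/π_1 = (2/7)/(1/10) = 20/7.
From π_2 · 3/7 = π_3 · 8/9: π_3/π_2 = (3/7)/(8/9) = 27/56.
Take π_1 proportional to 1; then unnormalized π = (1, 20/7, 135/98). Normalize by dividing by the sum 513/98:
  π = (98/513, 280/513, 5/19).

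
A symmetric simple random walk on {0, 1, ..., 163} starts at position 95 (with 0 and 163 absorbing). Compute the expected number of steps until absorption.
E[τ | X_0 = 95] = 6460

Let v_k = E[τ | X_0 = k]. Boundary: v_0 = v_163 = 0. Recurrence: v_k = 1 + (v_{k-1} + v_{k+1})/2 for 1 ≤ k ≤ 162. The particular solution to v_k − (v_{k-1} + v_{k+1})/2 = 1 is v_k = −k^2. Adding homogeneous solution A + B k and matching boundaries gives v_k = k (163 − k). Substituting k = 95: v_95 = 95 · 68 = 6460.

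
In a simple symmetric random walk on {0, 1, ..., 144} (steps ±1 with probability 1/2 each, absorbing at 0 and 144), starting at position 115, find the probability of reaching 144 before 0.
P(hit 144 before 0) = 115/144

Let u_k = P(hit 144 before 0 | start at k). Then u_0 = 0, u_144 = 1, and u_k = u_{k-1}/2 + u_{k+1}/2 for 1 ≤ k ≤ 143. This harmonic recurrence is solved by u_k = k/144, giving u_115 = 115/144.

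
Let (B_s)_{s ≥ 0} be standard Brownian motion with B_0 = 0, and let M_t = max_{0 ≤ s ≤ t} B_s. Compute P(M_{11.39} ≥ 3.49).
P(M_{11.39} ≥ 3.49) = 2·P(B_{11.39} ≥ 3.49) = 2(1 − Φ(3.49/√11.39)) ≈ 0.3011

By the reflection principle for Brownian motion, P(M_t ≥ a) = 2 · P(B_t ≥ a) for a ≥ 0. Since B_t ~ N(0, t), P(B_t ≥ 3.49) = 1 − Φ(3.49/√t) = 1 − Φ(3.49/√11.39) = 1 − Φ(1.0341). So
  P(M_{11.39} ≥ 3.49) = 2(1 − Φ(1.0341)) ≈ 0.3011.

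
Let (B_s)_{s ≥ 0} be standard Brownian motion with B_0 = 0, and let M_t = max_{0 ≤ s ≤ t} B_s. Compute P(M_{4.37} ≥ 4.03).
P(M_{4.37} ≥ 4.03) = 2·P(B_{4.37} ≥ 4.03) = 2(1 − Φ(4.03/√4.37)) ≈ 0.0539

By the reflection principle for Brownian motion, P(M_t ≥ a) = 2 · P(B_t ≥ a) for a ≥ 0. Since B_t ~ N(0, t), P(B_t ≥ 4.03) = 1 − Φ(4.03/√t) = 1 − Φ(4.03/√4.37) = 1 − Φ(1.9278). So
  P(M_{4.37} ≥ 4.03) = 2(1 − Φ(1.9278)) ≈ 0.0539.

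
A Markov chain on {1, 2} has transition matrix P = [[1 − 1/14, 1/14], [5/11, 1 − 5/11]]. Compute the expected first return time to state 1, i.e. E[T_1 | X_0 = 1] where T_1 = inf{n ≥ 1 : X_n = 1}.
E[T_1 | X_0 = 1] = 1/π_1 = 81/70

For an irreducible recurrent Markov chain with stationary distribution π, E[T_i | X_0 = i] = 1/π_i (Kac's formula). Here π_1 = (5/11)/(1/14 + 5/11) = (5/11)/(81/154) = 70/81, so E[T_1 | X_0 = 1] = 1/π_1 = (1/14 + 5/11)/(5/11) = (81/154)/(5/11) = 81/70.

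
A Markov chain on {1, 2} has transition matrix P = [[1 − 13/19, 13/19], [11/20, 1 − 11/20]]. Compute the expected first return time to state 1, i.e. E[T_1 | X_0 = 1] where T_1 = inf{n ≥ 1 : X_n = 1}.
E[T_1 | X_0 = 1] = 1/π_1 = 469/209

For an irreducible recurrent Markov chain with stationary distribution π, E[T_i | X_0 = i] = 1/π_i (Kac's formula). Here π_1 = (11/20)/(13/19 + 11/20) = (11/20)/(469/380) = 209/469, so E[T_1 | X_0 = 1] = 1/π_1 = (13/19 + 11/20)/(11/20) = (469/380)/(11/20) = 469/209.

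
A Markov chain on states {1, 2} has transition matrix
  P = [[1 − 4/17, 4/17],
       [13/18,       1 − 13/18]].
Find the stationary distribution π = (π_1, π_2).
π_1 = 221/293, π_2 = 72/293

Solve πP = π with π_1 + π_2 = 1. From πP = π: π_1 · (1 − 4/17) + π_2 · 13/18 = π_1 ⇒ π_2 · 13/18 = π_1 · 4/17 ⇒ π_2/π_1 = (4/17)/(13/18) = 72/221. Together with π_1 + π_2 = 1:
  π_1 = (13/18)/(4/17 + 13/18) = (13/18)/(293/306) = 221/293,
  π_2 = (4/17)/(4/17 + 13/18) = (4/17)/(293/306) = 72/293.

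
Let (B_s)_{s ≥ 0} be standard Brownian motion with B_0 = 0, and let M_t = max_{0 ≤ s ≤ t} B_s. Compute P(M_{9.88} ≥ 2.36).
P(M_{9.88} ≥ 2.36) = 2·P(B_{9.88} ≥ 2.36) = 2(1 − Φ(2.36/√9.88)) ≈ 0.4528

By the reflection principle for Brownian motion, P(M_t ≥ a) = 2 · P(B_t ≥ a) for a ≥ 0. Since B_t ~ N(0, t), P(B_t ≥ 2.36) = 1 − Φ(2.36/√t) = 1 − Φ(2.36/√9.88) = 1 − Φ(0.7508). So
  P(M_{9.88} ≥ 2.36) = 2(1 − Φ(0.7508)) ≈ 0.4528.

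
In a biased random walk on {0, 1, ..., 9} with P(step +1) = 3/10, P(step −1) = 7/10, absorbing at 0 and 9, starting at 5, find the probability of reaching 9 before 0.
P(hit 9 before 0) = (1 − (7/3)^5) / (1 − (7/3)^9) = 335421/10083481

Let u_k denote P(reach 9 before 0 | start at k). Boundary: u_0 = 0, u_9 = 1. Recurrence: u_k = 3/10·u_{k+1} + 7/10·u_{k-1} for 1 ≤ k ≤ 8. Try u_k = A + B·r^k with r = q/p = (7/10)/(3/10) = 7/3. Substitution satisfies the recurrence; boundary conditions give:
  u_k = (1 − r^k) / (1 − r^N) = (1 − (7/3)^5) / (1 − (7/3)^9) = 335421/10083481.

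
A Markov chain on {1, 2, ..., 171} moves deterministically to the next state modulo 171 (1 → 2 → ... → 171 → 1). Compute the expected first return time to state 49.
E[T_49 | X_0 = 49] = 171

The chain cycles deterministically, so starting at state 49 it returns in exactly 171 steps. Equivalently, the stationary distribution is uniform π_j = 1/171 for every state j, so by Kac's formula E[T_49] = 1/π_49 = 171.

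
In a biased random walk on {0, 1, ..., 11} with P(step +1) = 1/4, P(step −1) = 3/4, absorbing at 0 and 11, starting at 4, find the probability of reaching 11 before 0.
P(hit 11 before 0) = (1 − (3)^4) / (1 − (3)^11) = 40/88573

Let u_k denote P(reach 11 before 0 | start at k). Boundary: u_0 = 0, u_11 = 1. Recurrence: u_k = 1/4·u_{k+1} + 3/4·u_{k-1} for 1 ≤ k ≤ 10. Try u_k = A + B·r^k with r = q/p = (3/4)/(1/4) = 3. Substitution satisfies the recurrence; boundary conditions give:
  u_k = (1 − r^k) / (1 − r^N) = (1 − (3)^4) / (1 − (3)^11) = 40/88573.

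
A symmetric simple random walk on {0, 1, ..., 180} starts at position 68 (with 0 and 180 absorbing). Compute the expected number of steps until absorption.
E[τ | X_0 = 68] = 7616

Let v_k = E[τ | X_0 = k]. Boundary: v_0 = v_180 = 0. Recurrence: v_k = 1 + (v_{k-1} + v_{k+1})/2 for 1 ≤ k ≤ 179. The particular solution to v_k − (v_{k-1} + v_{k+1})/2 = 1 is v_k = −k^2. Adding homogeneous solution A + B k and matching boundaries gives v_k = k (180 − k). Substituting k = 68: v_68 = 68 · 112 = 7616.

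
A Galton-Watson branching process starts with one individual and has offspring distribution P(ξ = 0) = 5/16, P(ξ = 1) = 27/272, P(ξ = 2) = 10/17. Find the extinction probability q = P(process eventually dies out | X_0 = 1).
q = 17/32

The pgf is f(s) = 5/16 + 27/272·s + 10/17·s². The extinction probability q is the smallest fixed point of f in [0, 1]. Setting s = f(s):
  10/17·s² + (27/272 − 1)·s + 5/16 = 0
  10/17·s² − (5/16 + 10/17)·s + 5/16 = 0
which factors as (s − 1)·(10/17·s − 5/16) = 0, giving roots s = 1 and s = (5/16)/(10/17) = 17/32.
Mean offspring μ = 27/272 + 2·10/17 = 347/272 > 1 (supercritical), so q < 1. The extinction probability is the smaller root: q = (5/16)/(10/17) = 17/32.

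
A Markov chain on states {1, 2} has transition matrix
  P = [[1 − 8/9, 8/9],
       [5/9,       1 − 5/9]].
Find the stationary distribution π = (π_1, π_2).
π_1 = 5/13, π_2 = 8/13

Solve πP = π with π_1 + π_2 = 1. From πP = π: π_1 · (1 − 8/9) + π_2 · 5/9 = π_1 ⇒ π_2 · 5/9 = π_1 · 8/9 ⇒ π_2/π_1 = (8/9)/(5/9) = 8/5. Together with π_1 + π_2 = 1:
  π_1 = (5/9)/(8/9 + 5/9) = (5/9)/(13/9) = 5/13,
  π_2 = (8/9)/(8/9 + 5/9) = (8/9)/(13/9) = 8/13.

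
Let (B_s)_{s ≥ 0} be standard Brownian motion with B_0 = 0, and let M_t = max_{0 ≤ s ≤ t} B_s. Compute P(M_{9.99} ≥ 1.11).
P(M_{9.99} ≥ 1.11) = 2·P(B_{9.99} ≥ 1.11) = 2(1 − Φ(1.11/√9.99)) ≈ 0.7254

By the reflection principle for Brownian motion, P(M_t ≥ a) = 2 · P(B_t ≥ a) for a ≥ 0. Since B_t ~ N(0, t), P(B_t ≥ 1.11) = 1 − Φ(1.11/√t) = 1 − Φ(1.11/√9.99) = 1 − Φ(0.3512). So
  P(M_{9.99} ≥ 1.11) = 2(1 − Φ(0.3512)) ≈ 0.7254.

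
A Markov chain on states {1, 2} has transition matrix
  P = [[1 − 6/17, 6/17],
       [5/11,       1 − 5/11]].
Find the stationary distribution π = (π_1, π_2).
π_1 = 85/151, π_2 = 66/151

Solve πP = π with π_1 + π_2 = 1. From πP = π: π_1 · (1 − 6/17) + π_2 · 5/11 = π_1 ⇒ π_2 · 5/11 = π_1 · 6/17 ⇒ π_2/π_1 = (6/17)/(5/11) = 66/85. Together with π_1 + π_2 = 1:
  π_1 = (5/11)/(6/17 + 5/11) = (5/11)/(151/187) = 85/151,
  π_2 = (6/17)/(6/17 + 5/11) = (6/17)/(151/187) = 66/151.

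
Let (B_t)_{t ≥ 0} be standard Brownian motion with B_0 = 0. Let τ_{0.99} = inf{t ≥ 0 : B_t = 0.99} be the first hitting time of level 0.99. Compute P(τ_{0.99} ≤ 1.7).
P(τ_{0.99} ≤ 1.7) = 2(1 − Φ(0.99/√1.7)) = 2(1 − Φ(0.7593)) ≈ 0.4477

By the reflection principle for standard BM, P(τ_b ≤ t) = 2 · P(B_t ≥ b). Since B_t ~ N(0, t), P(B_t ≥ 0.99) = 1 − Φ(0.99/√t) = 1 − Φ(0.99/√1.7) = 1 − Φ(0.7593) ≈ 0.22384. Doubling: P(τ_{0.99} ≤ 1.7) ≈ 2 · 0.22384 = 0.44768 ≈ 0.4477.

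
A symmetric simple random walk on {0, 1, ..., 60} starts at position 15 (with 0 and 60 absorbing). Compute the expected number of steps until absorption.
E[τ | X_0 = 15] = 675

Let v_k = E[τ | X_0 = k]. Boundary: v_0 = v_60 = 0. Recurrence: v_k = 1 + (v_{k-1} + v_{k+1})/2 for 1 ≤ k ≤ 59. The particular solution to v_k − (v_{k-1} + v_{k+1})/2 = 1 is v_k = −k^2. Adding homogeneous solution A + B k and matching boundaries gives v_k = k (60 − k). Substituting k = 15: v_15 = 15 · 45 = 675.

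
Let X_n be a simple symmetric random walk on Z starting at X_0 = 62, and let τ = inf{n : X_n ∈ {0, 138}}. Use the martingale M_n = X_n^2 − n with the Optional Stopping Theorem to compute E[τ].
E[τ] = 4712

M_n = X_n^2 − n is a martingale (since E[X_{n+1}^2 | F_n] = X_n^2 + 1). By OST (τ has finite mean in a bounded region), E[M_τ] = E[M_0] = X_0^2 − 0 = 62^2 = 3844. Also E[M_τ] = E[X_τ^2] − E[τ]. The walk exits at 0 or 138, with P(hit 138 first) = 62/138, so E[X_τ^2] = 138^2 · 62/138 + 0 = 8556. Thus E[τ] = E[X_τ^2] − E[M_τ] = 8556 − 3844 = 4712 = 62(138 − 62) = 4712.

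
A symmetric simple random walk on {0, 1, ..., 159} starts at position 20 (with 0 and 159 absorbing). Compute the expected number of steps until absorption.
E[τ | X_0 = 20] = 2780

Let v_k = E[τ | X_0 = k]. Boundary: v_0 = v_159 = 0. Recurrence: v_k = 1 + (v_{k-1} + v_{k+1})/2 for 1 ≤ k ≤ 158. The particular solution to v_k − (v_{k-1} + v_{k+1})/2 = 1 is v_k = −k^2. Adding homogeneous solution A + B k and matching boundaries gives v_k = k (159 − k). Substituting k = 20: v_20 = 20 · 139 = 2780.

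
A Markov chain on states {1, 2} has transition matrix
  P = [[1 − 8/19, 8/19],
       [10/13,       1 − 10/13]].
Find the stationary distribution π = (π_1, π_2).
π_1 = 95/147, π_2 = 52/147

Solve πP = π with π_1 + π_2 = 1. From πP = π: π_1 · (1 − 8/19) + π_2 · 10/13 = π_1 ⇒ π_2 · 10/13 = π_1 · 8/19 ⇒ π_2/π_1 = (8/19)/(10/13) = 52/95. Together with π_1 + π_2 = 1:
  π_1 = (10/13)/(8/19 + 10/13) = (10/13)/(294/247) = 95/147,
  π_2 = (8/19)/(8/19 + 10/13) = (8/19)/(294/247) = 52/147.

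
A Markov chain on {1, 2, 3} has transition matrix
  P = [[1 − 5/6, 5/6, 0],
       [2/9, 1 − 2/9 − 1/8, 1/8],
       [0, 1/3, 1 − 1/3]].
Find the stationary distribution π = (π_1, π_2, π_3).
π = (32/197, 120/197, 45/197)

This is a birth-death chain on three states, which satisfies detailed balance: π_1 · P_{12} = π_2 · P_{21} and π_2 · P_{23} = π_3 · P_{32}.
From π_1 · 5/6 = π_2 · 2/9: π_2/π_1 = (5/6)/(2/9) = 15/4.
From π_2 · 1/8 = π_3 · 1/3: π_3/π_2 = (1/8)/(1/3) = 3/8.
Take π_1 proportional to 1; then unnormalized π = (1, 15/4, 45/32). Normalize by dividing by the sum 197/32:
  π = (32/197, 120/197, 45/197).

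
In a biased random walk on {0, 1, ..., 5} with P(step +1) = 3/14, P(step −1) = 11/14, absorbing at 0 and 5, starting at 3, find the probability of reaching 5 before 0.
P(hit 5 before 0) = (1 − (11/3)^3) / (1 − (11/3)^5) = 1467/20101

Let u_k denote P(reach 5 before 0 | start at k). Boundary: u_0 = 0, u_5 = 1. Recurrence: u_k = 3/14·u_{k+1} + 11/14·u_{k-1} for 1 ≤ k ≤ 4. Try u_k = A + B·r^k with r = q/p = (11/14)/(3/14) = 11/3. Substitution satisfies the recurrence; boundary conditions give:
  u_k = (1 − r^k) / (1 − r^N) = (1 − (11/3)^3) / (1 − (11/3)^5) = 1467/20101.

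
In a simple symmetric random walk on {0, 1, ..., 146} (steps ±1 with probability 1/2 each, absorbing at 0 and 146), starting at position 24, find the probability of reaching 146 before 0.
P(hit 146 before 0) = 24/146 = 12/73

Let u_k = P(hit 146 before 0 | start at k). Then u_0 = 0, u_146 = 1, and u_k = u_{k-1}/2 + u_{k+1}/2 for 1 ≤ k ≤ 145. This harmonic recurrence is solved by u_k = k/146, giving u_24 = 24/146 = 12/73.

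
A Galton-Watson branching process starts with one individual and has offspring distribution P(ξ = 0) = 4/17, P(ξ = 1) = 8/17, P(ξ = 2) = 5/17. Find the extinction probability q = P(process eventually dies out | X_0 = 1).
q = 4/5

The pgf is f(s) = 4/17 + 8/17·s + 5/17·s². The extinction probability q is the smallest fixed point of f in [0, 1]. Setting s = f(s):
  5/17·s² + (8/17 − 1)·s + 4/17 = 0
  5/17·s² − (4/17 + 5/17)·s + 4/17 = 0
which factors as (s − 1)·(5/17·s − 4/17) = 0, giving roots s = 1 and s = (4/17)/(5/17) = 4/5.
Mean offspring μ = 8/17 + 2·5/17 = 18/17 > 1 (supercritical), so q < 1. The extinction probability is the smaller root: q = (4/17)/(5/17) = 4/5.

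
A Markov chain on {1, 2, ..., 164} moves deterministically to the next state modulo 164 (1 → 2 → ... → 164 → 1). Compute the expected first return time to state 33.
E[T_33 | X_0 = 33] = 164

The chain cycles deterministically, so starting at state 33 it returns in exactly 164 steps. Equivalently, the stationary distribution is uniform π_j = 1/164 for every state j, so by Kac's formula E[T_33] = 1/π_33 = 164.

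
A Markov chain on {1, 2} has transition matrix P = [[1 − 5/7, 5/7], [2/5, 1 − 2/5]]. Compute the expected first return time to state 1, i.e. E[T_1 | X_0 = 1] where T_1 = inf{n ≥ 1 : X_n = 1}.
E[T_1 | X_0 = 1] = 1/π_1 = 39/14

For an irreducible recurrent Markov chain with stationary distribution π, E[T_i | X_0 = i] = 1/π_i (Kac's formula). Here π_1 = (2/5)/(5/7 + 2/5) = (2/5)/(39/35) = 14/39, so E[T_1 | X_0 = 1] = 1/π_1 = (5/7 + 2/5)/(2/5) = (39/35)/(2/5) = 39/14.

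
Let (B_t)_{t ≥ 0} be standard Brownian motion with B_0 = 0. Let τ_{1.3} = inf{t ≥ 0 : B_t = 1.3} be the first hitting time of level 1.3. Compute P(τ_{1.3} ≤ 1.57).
P(τ_{1.3} ≤ 1.57) = 2(1 − Φ(1.3/√1.57)) = 2(1 − Φ(1.0375)) ≈ 0.2995

By the reflection principle for standard BM, P(τ_b ≤ t) = 2 · P(B_t ≥ b). Since B_t ~ N(0, t), P(B_t ≥ 1.3) = 1 − Φ(1.3/√t) = 1 − Φ(1.3/√1.57) = 1 − Φ(1.0375) ≈ 0.14975. Doubling: P(τ_{1.3} ≤ 1.57) ≈ 2 · 0.14975 = 0.29950 ≈ 0.2995.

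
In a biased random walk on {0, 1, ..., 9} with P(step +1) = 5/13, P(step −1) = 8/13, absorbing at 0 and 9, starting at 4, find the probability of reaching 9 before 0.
P(hit 9 before 0) = (1 − (8/5)^4) / (1 − (8/5)^9) = 3615625/44088201

Let u_k denote P(reach 9 before 0 | start at k). Boundary: u_0 = 0, u_9 = 1. Recurrence: u_k = 5/13·u_{k+1} + 8/13·u_{k-1} for 1 ≤ k ≤ 8. Try u_k = A + B·r^k with r = q/p = (8/13)/(5/13) = 8/5. Substitution satisfies the recurrence; boundary conditions give:
  u_k = (1 − r^k) / (1 − r^N) = (1 − (8/5)^4) / (1 − (8/5)^9) = 3615625/44088201.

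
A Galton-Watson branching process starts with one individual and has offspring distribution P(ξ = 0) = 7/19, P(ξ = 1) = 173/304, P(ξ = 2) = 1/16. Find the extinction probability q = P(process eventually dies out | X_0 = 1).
q = 1

Mean offspring μ = 0·7/19 + 1·173/304 + 2·1/16 = 211/304 ≤ 1. For μ ≤ 1 with offspring not concentrated at 1, the Galton-Watson process goes extinct almost surely, so q = 1.
(Algebraic check: The pgf is f(s) = 7/19 + 173/304·s + 1/16·s². The extinction probability q is the smallest fixed point of f in [0, 1]. Setting s = f(s):
  1/16·s² + (173/304 − 1)·s + 7/19 = 0
  1/16·s² − (7/19 + 1/16)·s + 7/19 = 0
which factors as (s − 1)·(1/16·s − 7/19) = 0, giving roots s = 1 and s = (7/19)/(1/16) = 112/19. Since 112/19 ≥ 1, the smallest root in [0, 1] is s = 1.)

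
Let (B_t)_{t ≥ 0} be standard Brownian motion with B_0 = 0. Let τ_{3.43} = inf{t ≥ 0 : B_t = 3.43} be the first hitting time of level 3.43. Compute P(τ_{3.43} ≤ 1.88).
P(τ_{3.43} ≤ 1.88) = 2(1 − Φ(3.43/√1.88)) = 2(1 − Φ(2.5016)) ≈ 0.0124

By the reflection principle for standard BM, P(τ_b ≤ t) = 2 · P(B_t ≥ b). Since B_t ~ N(0, t), P(B_t ≥ 3.43) = 1 − Φ(3.43/√t) = 1 − Φ(3.43/√1.88) = 1 − Φ(2.5016) ≈ 0.00618. Doubling: P(τ_{3.43} ≤ 1.88) ≈ 2 · 0.00618 = 0.01236 ≈ 0.0124.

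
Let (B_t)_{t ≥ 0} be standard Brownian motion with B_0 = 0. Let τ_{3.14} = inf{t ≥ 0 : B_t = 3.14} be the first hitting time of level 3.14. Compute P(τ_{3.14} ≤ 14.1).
P(τ_{3.14} ≤ 14.1) = 2(1 − Φ(3.14/√14.1)) = 2(1 − Φ(0.8362)) ≈ 0.4030

By the reflection principle for standard BM, P(τ_b ≤ t) = 2 · P(B_t ≥ b). Since B_t ~ N(0, t), P(B_t ≥ 3.14) = 1 − Φ(3.14/√t) = 1 − Φ(3.14/√14.1) = 1 − Φ(0.8362) ≈ 0.20152. Doubling: P(τ_{3.14} ≤ 14.1) ≈ 2 · 0.20152 = 0.40304 ≈ 0.4030.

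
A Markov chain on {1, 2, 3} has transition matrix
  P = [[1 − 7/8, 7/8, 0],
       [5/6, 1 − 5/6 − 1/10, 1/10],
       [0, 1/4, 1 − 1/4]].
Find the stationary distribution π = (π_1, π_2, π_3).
π = (100/247, 105/247, 42/247)

This is a birth-death chain on three states, which satisfies detailed balance: π_1 · P_{12} = π_2 · P_{21} and π_2 · P_{23} = π_3 · P_{32}.
From π_1 · 7/8 = π_2 · 5/6: π_2/π_1 = (7/8)/(5/6) = 21/20.
From π_2 · 1/10 = π_3 · 1/4: π_3/π_2 = (1/10)/(1/4) = 2/5.
Take π_1 proportional to 1; then unnormalized π = (1, 21/20, 21/50). Normalize by dividing by the sum 247/100:
  π = (100/247, 105/247, 42/247).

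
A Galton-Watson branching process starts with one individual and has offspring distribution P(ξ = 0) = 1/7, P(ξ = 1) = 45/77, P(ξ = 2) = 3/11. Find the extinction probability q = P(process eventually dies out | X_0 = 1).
q = 11/21

The pgf is f(s) = 1/7 + 45/77·s + 3/11·s². The extinction probability q is the smallest fixed point of f in [0, 1]. Setting s = f(s):
  3/11·s² + (45/77 − 1)·s + 1/7 = 0
  3/11·s² − (1/7 + 3/11)·s + 1/7 = 0
which factors as (s − 1)·(3/11·s − 1/7) = 0, giving roots s = 1 and s = (1/7)/(3/11) = 11/21.
Mean offspring μ = 45/77 + 2·3/11 = 87/77 > 1 (supercritical), so q < 1. The extinction probability is the smaller root: q = (1/7)/(3/11) = 11/21.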